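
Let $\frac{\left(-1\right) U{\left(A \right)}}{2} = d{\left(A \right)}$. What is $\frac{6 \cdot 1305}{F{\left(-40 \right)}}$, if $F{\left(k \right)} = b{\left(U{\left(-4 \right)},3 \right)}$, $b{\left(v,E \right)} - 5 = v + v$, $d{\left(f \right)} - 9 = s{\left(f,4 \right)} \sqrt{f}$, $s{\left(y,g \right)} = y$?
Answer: $- \frac{48546}{397} - \frac{50112 i}{397} \approx -122.28 - 126.23 i$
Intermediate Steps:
$d{\left(f \right)} = 9 + f^{\frac{3}{2}}$ ($d{\left(f \right)} = 9 + f \sqrt{f} = 9 + f^{\frac{3}{2}}$)
$U{\left(A \right)} = -18 - 2 A^{\frac{3}{2}}$ ($U{\left(A \right)} = - 2 \left(9 + A^{\frac{3}{2}}\right) = -18 - 2 A^{\frac{3}{2}}$)
$b{\left(v,E \right)} = 5 + 2 v$ ($b{\left(v,E \right)} = 5 + \left(v + v\right) = 5 + 2 v$)
$F{\left(k \right)} = -31 + 32 i$ ($F{\left(k \right)} = 5 + 2 \left(-18 - 2 \left(-4\right)^{\frac{3}{2}}\right) = 5 + 2 \left(-18 - 2 \left(- 8 i\right)\right) = 5 + 2 \left(-18 + 16 i\right) = 5 - \left(36 - 32 i\right) = -31 + 32 i$)
$\frac{6 \cdot 1305}{F{\left(-40 \right)}} = \frac{6 \cdot 1305}{-31 + 32 i} = 7830 \frac{-31 - 32 i}{1985} = \frac{1566 \left(-31 - 32 i\right)}{397}$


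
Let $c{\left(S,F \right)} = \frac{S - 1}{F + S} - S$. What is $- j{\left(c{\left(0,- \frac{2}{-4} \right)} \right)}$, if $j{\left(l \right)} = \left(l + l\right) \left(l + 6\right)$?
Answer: $16$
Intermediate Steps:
$c{\left(S,F \right)} = - S + \frac{-1 + S}{F + S}$ ($c{\left(S,F \right)} = \frac{-1 + S}{F + S} - S = - S + \frac{-1 + S}{F + S}$)
$j{\left(l \right)} = 2 l \left(6 + l\right)$
$- j{\left(c{\left(0,- \frac{2}{-4} \right)} \right)} = - 2 \frac{-1 + 0 - 0^{2} - - \frac{2}{-4} \cdot 0}{- \frac{2}{-4} + 0} \left(6 + \frac{-1 + 0 - 0^{2} - - \frac{2}{-4} \cdot 0}{- \frac{2}{-4} + 0}\right) = - 2 \frac{-1 + 0 - 0 - \left(-2\right) \left(- \frac{1}{4}\right) 0}{\left(-2\right) \left(- \frac{1}{4}\right) + 0} \left(6 + \frac{-1 + 0 - 0 - \left(-2\right) \left(- \frac{1}{4}\right) 0}{\left(-2\right) \left(- \frac{1}{4}\right) + 0}\right) = - 2 \frac{-1 + 0 + 0 - \frac{1}{2} \cdot 0}{\frac{1}{2} + 0} \left(6 + \frac{-1 + 0 + 0 - \frac{1}{2} \cdot 0}{\frac{1}{2} + 0}\right) = - 2 \frac{1}{\frac{1}{2}} \left(-1 + 0 + 0 + 0\right) \left(6 + \frac{1}{\frac{1}{2}} \left(-1 + 0 + 0 + 0\right)\right) = - 2 \cdot 2 \left(-1\right) \left(6 + 2 \left(-1\right)\right) = - 2 \left(-2\right) \left(6 - 2\right) = - 2 \left(-2\right) 4 = \left(-1\right) \left(-16\right) = 16$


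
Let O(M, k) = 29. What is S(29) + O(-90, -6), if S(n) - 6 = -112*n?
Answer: -3213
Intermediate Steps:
S(n) = 6 - 112*n
S(29) + O(-90, -6) = (6 - 112*29) + 29 = (6 - 3248) + 29 = -3242 + 29 = -3213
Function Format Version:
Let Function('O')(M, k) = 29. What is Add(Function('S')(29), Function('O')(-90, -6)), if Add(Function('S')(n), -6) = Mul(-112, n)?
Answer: -3213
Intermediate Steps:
Function('S')(n) = Add(6, Mul(-112, n))
Add(Function('S')(29), Function('O')(-90, -6)) = Add(Add(6, Mul(-112, 29)), 29) = Add(Add(6, -3248), 29) = Add(-3242, 29) = -3213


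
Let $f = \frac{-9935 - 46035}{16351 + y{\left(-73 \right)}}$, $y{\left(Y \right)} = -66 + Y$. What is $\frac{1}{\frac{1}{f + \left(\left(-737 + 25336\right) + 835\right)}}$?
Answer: $\frac{1068083}{42} \approx 25431.0$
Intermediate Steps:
$f = - \frac{145}{42}$ ($f = \frac{-9935 - 46035}{16351 - 139} = - \frac{55970}{16351 - 139} = - \frac{55970}{16212} = \left(-55970\right) \frac{1}{16212} = - \frac{145}{42} \approx -3.4524$)
$\frac{1}{\frac{1}{f + \left(\left(-737 + 25336\right) + 835\right)}} = \frac{1}{\frac{1}{- \frac{145}{42} + \left(\left(-737 + 25336\right) + 835\right)}} = \frac{1}{\frac{1}{- \frac{145}{42} + \left(24599 + 835\right)}} = \frac{1}{\frac{1}{- \frac{145}{42} + 25434}} = \frac{1}{\frac{1}{\frac{1068083}{42}}} = \frac{1}{\frac{42}{1068083}} = \frac{1068083}{42}$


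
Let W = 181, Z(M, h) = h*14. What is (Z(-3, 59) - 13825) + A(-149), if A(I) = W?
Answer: -12818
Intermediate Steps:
Z(M, h) = 14*h
A(I) = 181
(Z(-3, 59) - 13825) + A(-149) = (14*59 - 13825) + 181 = (826 - 13825) + 181 = -12999 + 181 = -12818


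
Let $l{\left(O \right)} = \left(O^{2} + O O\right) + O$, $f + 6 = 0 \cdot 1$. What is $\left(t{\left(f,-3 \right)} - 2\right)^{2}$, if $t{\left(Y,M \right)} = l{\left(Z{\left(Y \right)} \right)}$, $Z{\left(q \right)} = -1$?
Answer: $1$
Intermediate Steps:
$f = -6$ ($f = -6 + 0 \cdot 1 = -6 + 0 = -6$)
$l{\left(O \right)} = O + 2 O^{2}$ ($l{\left(O \right)} = \left(O^{2} + O^{2}\right) + O = 2 O^{2} + O = O + 2 O^{2}$)
$t{\left(Y,M \right)} = 1$ ($t{\left(Y,M \right)} = - (1 + 2 \left(-1\right)) = - (1 - 2) = \left(-1\right) \left(-1\right) = 1$)
$\left(t{\left(f,-3 \right)} - 2\right)^{2} = \left(1 - 2\right)^{2} = \left(-1\right)^{2} = 1$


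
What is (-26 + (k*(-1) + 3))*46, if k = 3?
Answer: -1196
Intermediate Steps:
(-26 + (k*(-1) + 3))*46 = (-26 + (3*(-1) + 3))*46 = (-26 + (-3 + 3))*46 = (-26 + 0)*46 = -26*46 = -1196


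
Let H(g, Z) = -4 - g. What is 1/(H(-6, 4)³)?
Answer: ⅛ ≈ 0.12500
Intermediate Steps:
1/(H(-6, 4)³) = 1/((-4 - 1*(-6))³) = 1/((-4 + 6)³) = 1/(2³) = 1/8 = ⅛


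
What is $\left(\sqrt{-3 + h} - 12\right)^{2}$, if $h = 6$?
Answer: $\left(12 - \sqrt{3}\right)^{2} \approx 105.43$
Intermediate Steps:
$\left(\sqrt{-3 + h} - 12\right)^{2} = \left(\sqrt{-3 + 6} - 12\right)^{2} = \left(\sqrt{3} - 12\right)^{2} = \left(-12 + \sqrt{3}\right)^{2}$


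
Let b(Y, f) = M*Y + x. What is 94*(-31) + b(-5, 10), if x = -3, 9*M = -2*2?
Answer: -26233/9 ≈ -2914.8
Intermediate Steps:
M = -4/9 (M = (-2*2)/9 = (⅑)*(-4) = -4/9 ≈ -0.44444)
b(Y, f) = -3 - 4*Y/9 (b(Y, f) = -4*Y/9 - 3 = -3 - 4*Y/9)
94*(-31) + b(-5, 10) = 94*(-31) + (-3 - 4/9*(-5)) = -2914 + (-3 + 20/9) = -2914 - 7/9 = -26233/9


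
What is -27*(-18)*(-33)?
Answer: -16038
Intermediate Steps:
-27*(-18)*(-33) = 486*(-33) = -16038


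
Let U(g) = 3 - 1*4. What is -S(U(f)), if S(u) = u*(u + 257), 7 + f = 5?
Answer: 256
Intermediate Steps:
f = -2 (f = -7 + 5 = -2)
U(g) = -1 (U(g) = 3 - 4 = -1)
S(u) = u*(257 + u)
-S(U(f)) = -(-1)*(257 - 1) = -(-1)*256 = -1*(-256) = 256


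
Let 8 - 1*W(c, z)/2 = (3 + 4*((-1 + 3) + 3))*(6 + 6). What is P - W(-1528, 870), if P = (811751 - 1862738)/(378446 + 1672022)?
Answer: 156857123/292924 ≈ 535.49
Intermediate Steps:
P = -150141/292924 (P = -1050987/2050468 = -1050987*1/2050468 = -150141/292924 ≈ -0.51256)
W(c, z) = -536 (W(c, z) = 16 - 2*(3 + 4*((-1 + 3) + 3))*(6 + 6) = 16 - 2*(3 + 4*(2 + 3))*12 = 16 - 2*(3 + 4*5)*12 = 16 - 2*(3 + 20)*12 = 16 - 46*12 = 16 - 2*276 = 16 - 552 = -536)
P - W(-1528, 870) = -150141/292924 - 1*(-536) = -150141/292924 + 536 = 156857123/292924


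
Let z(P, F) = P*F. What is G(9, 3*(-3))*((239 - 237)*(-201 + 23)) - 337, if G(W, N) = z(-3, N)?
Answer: -9949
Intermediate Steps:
z(P, F) = F*P
G(W, N) = -3*N (G(W, N) = N*(-3) = -3*N)
G(9, 3*(-3))*((239 - 237)*(-201 + 23)) - 337 = (-9*(-3))*((239 - 237)*(-201 + 23)) - 337 = (-3*(-9))*(2*(-178)) - 337 = 27*(-356) - 337 = -9612 - 337 = -9949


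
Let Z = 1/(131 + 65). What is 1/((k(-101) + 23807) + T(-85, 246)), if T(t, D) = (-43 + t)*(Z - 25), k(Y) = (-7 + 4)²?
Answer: 49/1323752 ≈ 3.7016e-5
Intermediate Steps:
k(Y) = 9 (k(Y) = (-3)² = 9)
Z = 1/196 ≈ 0.0051020
T(t, D) = 210657/196 - 4899*t/196 (T(t, D) = (-43 + t)*(1/196 - 25) = (-43 + t)*(-4899/196) = 210657/196 - 4899*t/196)
1/((k(-101) + 23807) + T(-85, 246)) = 1/((9 + 23807) + (210657/196 - 4899/196*(-85))) = 1/(23816 + (210657/196 + 416415/196)) = 1/(23816 + 156768/49) = 1/(1323752/49) = 49/1323752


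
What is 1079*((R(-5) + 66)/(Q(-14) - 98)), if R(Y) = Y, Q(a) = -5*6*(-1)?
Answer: -65819/68 ≈ -967.93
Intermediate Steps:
Q(a) = 30 (Q(a) = -30*(-1) = 30)
1079*((R(-5) + 66)/(Q(-14) - 98)) = 1079*((-5 + 66)/(30 - 98)) = 1079*(61/(-68)) = 1079*(61*(-1/68)) = 1079*(-61/68) = -65819/68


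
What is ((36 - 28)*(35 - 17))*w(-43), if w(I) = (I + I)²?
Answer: 1065024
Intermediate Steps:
w(I) = 4*I² (w(I) = (2*I)² = 4*I²)
((36 - 28)*(35 - 17))*w(-43) = ((36 - 28)*(35 - 17))*(4*(-43)²) = (8*18)*(4*1849) = 144*7396 = 1065024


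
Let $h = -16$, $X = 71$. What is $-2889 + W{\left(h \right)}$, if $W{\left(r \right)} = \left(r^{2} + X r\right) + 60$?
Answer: $-3709$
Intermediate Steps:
$W{\left(r \right)} = 60 + r^{2} + 71 r$ ($W{\left(r \right)} = \left(r^{2} + 71 r\right) + 60 = 60 + r^{2} + 71 r$)
$-2889 + W{\left(h \right)} = -2889 + \left(60 + \left(-16\right)^{2} + 71 \left(-16\right)\right) = -2889 + \left(60 + 256 - 1136\right) = -2889 - 820 = -3709$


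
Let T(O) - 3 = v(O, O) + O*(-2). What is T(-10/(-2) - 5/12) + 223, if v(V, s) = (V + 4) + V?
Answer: 230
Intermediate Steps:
v(V, s) = 4 + 2*V (v(V, s) = (4 + V) + V = 4 + 2*V)
T(O) = 7 (T(O) = 3 + ((4 + 2*O) + O*(-2)) = 3 + ((4 + 2*O) - 2*O) = 3 + 4 = 7)
T(-10/(-2) - 5/12) + 223 = 7 + 223 = 230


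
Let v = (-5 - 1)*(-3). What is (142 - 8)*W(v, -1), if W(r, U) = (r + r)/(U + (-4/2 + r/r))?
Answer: -2412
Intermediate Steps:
v = 18 (v = -6*(-3) = 18)
W(r, U) = 2*r/(-1 + U) (W(r, U) = (2*r)/(U + (-4*1/2 + 1)) = (2*r)/(U + (-2 + 1)) = (2*r)/(U - 1) = (2*r)/(-1 + U) = 2*r/(-1 + U))
(142 - 8)*W(v, -1) = (142 - 8)*(2*18/(-1 - 1)) = 134*(2*18/(-2)) = 134*(2*18*(-1/2)) = 134*(-18) = -2412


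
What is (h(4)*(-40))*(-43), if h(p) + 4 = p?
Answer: 0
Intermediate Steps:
h(p) = -4 + p
(h(4)*(-40))*(-43) = ((-4 + 4)*(-40))*(-43) = (0*(-40))*(-43) = 0*(-43) = 0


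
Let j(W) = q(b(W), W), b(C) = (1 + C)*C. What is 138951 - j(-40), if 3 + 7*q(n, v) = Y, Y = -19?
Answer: 972679/7 ≈ 1.3895e+5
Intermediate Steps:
b(C) = C*(1 + C)
q(n, v) = -22/7 (q(n, v) = -3/7 + (1/7)*(-19) = -3/7 - 19/7 = -22/7)
j(W) = -22/7
138951 - j(-40) = 138951 - 1*(-22/7) = 138951 + 22/7 = 972679/7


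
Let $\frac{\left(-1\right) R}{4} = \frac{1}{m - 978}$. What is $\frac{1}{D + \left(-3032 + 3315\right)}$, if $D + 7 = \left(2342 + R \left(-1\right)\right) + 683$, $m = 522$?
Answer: $\frac{114}{376313} \approx 0.00030294$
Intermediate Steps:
$R = \frac{1}{114}$ ($R = - \frac{4}{522 - 978} = - \frac{4}{-456} = \left(-4\right) \left(- \frac{1}{456}\right) = \frac{1}{114} \approx 0.0087719$)
$D = \frac{344051}{114}$ ($D = -7 + \left(\left(2342 + \frac{1}{114} \left(-1\right)\right) + 683\right) = -7 + \left(\left(2342 - \frac{1}{114}\right) + 683\right) = -7 + \left(\frac{266987}{114} + 683\right) = -7 + \frac{344849}{114} = \frac{344051}{114} \approx 3018.0$)
$\frac{1}{D + \left(-3032 + 3315\right)} = \frac{1}{\frac{344051}{114} + \left(-3032 + 3315\right)} = \frac{1}{\frac{344051}{114} + 283} = \frac{1}{\frac{376313}{114}} = \frac{114}{376313}$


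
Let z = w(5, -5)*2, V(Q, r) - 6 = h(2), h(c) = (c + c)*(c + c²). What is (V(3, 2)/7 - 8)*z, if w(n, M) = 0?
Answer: 0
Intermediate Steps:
h(c) = 2*c*(c + c²) (h(c) = (2*c)*(c + c²) = 2*c*(c + c²))
V(Q, r) = 30 (V(Q, r) = 6 + 2*2²*(1 + 2) = 6 + 2*4*3 = 6 + 24 = 30)
z = 0 (z = 0*2 = 0)
(V(3, 2)/7 - 8)*z = (30/7 - 8)*0 = -26/7*0 = 0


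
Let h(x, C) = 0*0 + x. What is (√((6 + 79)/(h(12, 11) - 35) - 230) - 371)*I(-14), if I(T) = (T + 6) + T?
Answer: 8162 - 110*I*√4945/23 ≈ 8162.0 - 336.32*I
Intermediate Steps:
h(x, C) = x (h(x, C) = 0 + x = x)
I(T) = 6 + 2*T (I(T) = (6 + T) + T = 6 + 2*T)
(√((6 + 79)/(h(12, 11) - 35) - 230) - 371)*I(-14) = (√((6 + 79)/(12 - 35) - 230) - 371)*(6 + 2*(-14)) = (√(85/(-23) - 230) - 371)*(6 - 28) = (√(85*(-1/23) - 230) - 371)*(-22) = (√(-85/23 - 230) - 371)*(-22) = (√(-5375/23) - 371)*(-22) = (5*I*√4945/23 - 371)*(-22) = (-371 + 5*I*√4945/23)*(-22) = 8162 - 110*I*√4945/23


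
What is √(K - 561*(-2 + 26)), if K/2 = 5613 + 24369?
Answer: 10*√465 ≈ 215.64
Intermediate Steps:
K = 59964 (K = 2*(5613 + 24369) = 2*29982 = 59964)
√(K - 561*(-2 + 26)) = √(59964 - 561*(-2 + 26)) = √(59964 - 561*24) = √(59964 - 13464) = √46500 = 10*√465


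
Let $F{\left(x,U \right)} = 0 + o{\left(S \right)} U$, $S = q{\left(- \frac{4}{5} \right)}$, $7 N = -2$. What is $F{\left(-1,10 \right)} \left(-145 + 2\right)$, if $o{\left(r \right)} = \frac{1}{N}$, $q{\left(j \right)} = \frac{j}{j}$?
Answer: $5005$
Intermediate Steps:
$N = - \frac{2}{7}$ ($N = \frac{1}{7} \left(-2\right) = - \frac{2}{7} \approx -0.28571$)
$q{\left(j \right)} = 1$
$S = 1$
$o{\left(r \right)} = - \frac{7}{2}$ ($o{\left(r \right)} = \frac{1}{- \frac{2}{7}} = - \frac{7}{2}$)
$F{\left(x,U \right)} = - \frac{7 U}{2}$ ($F{\left(x,U \right)} = 0 - \frac{7 U}{2} = - \frac{7 U}{2}$)
$F{\left(-1,10 \right)} \left(-145 + 2\right) = \left(- \frac{7}{2}\right) 10 \left(-145 + 2\right) = \left(-35\right) \left(-143\right) = 5005$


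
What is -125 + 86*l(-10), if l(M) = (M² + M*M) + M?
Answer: 16215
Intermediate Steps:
l(M) = M + 2*M² (l(M) = (M² + M²) + M = 2*M² + M = M + 2*M²)
-125 + 86*l(-10) = -125 + 86*(-10*(1 + 2*(-10))) = -125 + 86*(-10*(1 - 20)) = -125 + 86*(-10*(-19)) = -125 + 86*190 = -125 + 16340 = 16215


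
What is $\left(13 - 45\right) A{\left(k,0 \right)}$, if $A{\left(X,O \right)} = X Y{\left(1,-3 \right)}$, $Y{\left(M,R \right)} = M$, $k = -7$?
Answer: $224$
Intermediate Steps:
$A{\left(X,O \right)} = X$ ($A{\left(X,O \right)} = X 1 = X$)
$\left(13 - 45\right) A{\left(k,0 \right)} = \left(13 - 45\right) \left(-7\right) = \left(-32\right) \left(-7\right) = 224$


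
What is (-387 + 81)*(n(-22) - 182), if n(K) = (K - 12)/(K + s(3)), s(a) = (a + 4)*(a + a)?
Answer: 281061/5 ≈ 56212.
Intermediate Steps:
s(a) = 2*a*(4 + a) (s(a) = (4 + a)*(2*a) = 2*a*(4 + a))
n(K) = (-12 + K)/(42 + K) (n(K) = (K - 12)/(K + 2*3*(4 + 3)) = (-12 + K)/(K + 2*3*7) = (-12 + K)/(K + 42) = (-12 + K)/(42 + K))
(-387 + 81)*(n(-22) - 182) = (-387 + 81)*((-12 - 22)/(42 - 22) - 182) = -306*(-34/20 - 182) = -306*((1/20)*(-34) - 182) = -306*(-17/10 - 182) = -306*(-1837/10) = 281061/5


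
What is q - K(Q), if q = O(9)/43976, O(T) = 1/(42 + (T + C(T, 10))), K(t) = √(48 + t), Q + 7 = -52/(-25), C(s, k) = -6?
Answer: 1/1978920 - √1077/5 ≈ -6.5635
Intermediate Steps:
Q = -123/25 (Q = -7 - 52/(-25) = -7 - 52*(-1/25) = -7 + 52/25 = -123/25 ≈ -4.9200)
O(T) = 1/(36 + T) (O(T) = 1/(42 + (T - 6)) = 1/(42 + (-6 + T)) = 1/(36 + T))
q = 1/1978920 (q = 1/((36 + 9)*43976) = (1/43976)/45 = (1/45)*(1/43976) = 1/1978920 ≈ 5.0533e-7)
q - K(Q) = 1/1978920 - √(48 - 123/25) = 1/1978920 - √(1077/25) = 1/1978920 - √1077/5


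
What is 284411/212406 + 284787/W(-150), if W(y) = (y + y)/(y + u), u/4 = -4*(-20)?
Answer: -85694117962/531015 ≈ -1.6138e+5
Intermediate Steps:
u = 320 (u = 4*(-4*(-20)) = 4*80 = 320)
W(y) = 2*y/(320 + y) (W(y) = (y + y)/(y + 320) = (2*y)/(320 + y) = 2*y/(320 + y))
284411/212406 + 284787/W(-150) = 284411/212406 + 284787/((2*(-150)/(320 - 150))) = 284411*(1/212406) + 284787/((2*(-150)/170)) = 284411/212406 + 284787/((2*(-150)*(1/170))) = 284411/212406 + 284787/(-30/17) = 284411/212406 + 284787*(-17/30) = 284411/212406 - 1613793/10 = -85694117962/531015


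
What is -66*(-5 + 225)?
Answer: -14520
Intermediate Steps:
-66*(-5 + 225) = -66*220 = -14520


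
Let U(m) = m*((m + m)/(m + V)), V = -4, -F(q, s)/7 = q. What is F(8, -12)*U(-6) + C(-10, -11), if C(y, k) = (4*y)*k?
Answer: 4216/5 ≈ 843.20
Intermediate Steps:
F(q, s) = -7*q
U(m) = 2*m²/(-4 + m) (U(m) = m*((m + m)/(m - 4)) = m*((2*m)/(-4 + m)) = m*(2*m/(-4 + m)) = 2*m²/(-4 + m))
C(y, k) = 4*k*y
F(8, -12)*U(-6) + C(-10, -11) = (-7*8)*(2*(-6)²/(-4 - 6)) + 4*(-11)*(-10) = -112*36/(-10) + 440 = -112*36*(-1)/10 + 440 = -56*(-36/5) + 440 = 2016/5 + 440 = 4216/5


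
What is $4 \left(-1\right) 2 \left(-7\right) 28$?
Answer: $1568$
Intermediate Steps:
$4 \left(-1\right) 2 \left(-7\right) 28 = \left(-4\right) 2 \left(-7\right) 28 = \left(-8\right) \left(-7\right) 28 = 56 \cdot 28 = 1568$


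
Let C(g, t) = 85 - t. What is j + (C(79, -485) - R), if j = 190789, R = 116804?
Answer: 74555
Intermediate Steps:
j + (C(79, -485) - R) = 190789 + ((85 - 1*(-485)) - 1*116804) = 190789 + ((85 + 485) - 116804) = 190789 + (570 - 116804) = 190789 - 116234 = 74555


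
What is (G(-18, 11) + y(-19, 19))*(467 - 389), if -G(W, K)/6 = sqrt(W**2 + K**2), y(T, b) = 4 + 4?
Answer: 624 - 468*sqrt(445) ≈ -9248.5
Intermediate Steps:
y(T, b) = 8
G(W, K) = -6*sqrt(K**2 + W**2) (G(W, K) = -6*sqrt(W**2 + K**2) = -6*sqrt(K**2 + W**2))
(G(-18, 11) + y(-19, 19))*(467 - 389) = (-6*sqrt(11**2 + (-18)**2) + 8)*(467 - 389) = (-6*sqrt(121 + 324) + 8)*78 = (-6*sqrt(445) + 8)*78 = (8 - 6*sqrt(445))*78 = 624 - 468*sqrt(445)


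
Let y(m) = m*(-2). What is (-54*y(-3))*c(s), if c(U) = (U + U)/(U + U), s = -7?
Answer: -324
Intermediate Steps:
y(m) = -2*m
c(U) = 1 (c(U) = (2*U)/((2*U)) = (2*U)*(1/(2*U)) = 1)
(-54*y(-3))*c(s) = -(-108)*(-3)*1 = -54*6*1 = -324*1 = -324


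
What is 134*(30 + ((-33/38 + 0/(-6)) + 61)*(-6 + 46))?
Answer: 6200180/19 ≈ 3.2633e+5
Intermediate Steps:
134*(30 + ((-33/38 + 0/(-6)) + 61)*(-6 + 46)) = 134*(30 + ((-33*1/38 + 0*(-1/6)) + 61)*40) = 134*(30 + ((-33/38 + 0) + 61)*40) = 134*(30 + (-33/38 + 61)*40) = 134*(30 + (2285/38)*40) = 134*(30 + 45700/19) = 134*(46270/19) = 6200180/19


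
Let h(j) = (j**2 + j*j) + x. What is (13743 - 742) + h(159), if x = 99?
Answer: 63662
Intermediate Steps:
h(j) = 99 + 2*j**2 (h(j) = (j**2 + j*j) + 99 = (j**2 + j**2) + 99 = 2*j**2 + 99 = 99 + 2*j**2)
(13743 - 742) + h(159) = (13743 - 742) + (99 + 2*159**2) = 13001 + (99 + 2*25281) = 13001 + (99 + 50562) = 13001 + 50661 = 63662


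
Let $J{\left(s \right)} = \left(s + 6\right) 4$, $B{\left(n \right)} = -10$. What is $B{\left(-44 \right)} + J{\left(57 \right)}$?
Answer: $242$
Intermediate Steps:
$J{\left(s \right)} = 24 + 4 s$ ($J{\left(s \right)} = \left(6 + s\right) 4 = 24 + 4 s$)
$B{\left(-44 \right)} + J{\left(57 \right)} = -10 + \left(24 + 4 \cdot 57\right) = -10 + \left(24 + 228\right) = -10 + 252 = 242$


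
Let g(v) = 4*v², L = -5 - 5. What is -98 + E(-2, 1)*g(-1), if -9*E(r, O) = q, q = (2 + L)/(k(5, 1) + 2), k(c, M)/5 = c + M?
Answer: -881/9 ≈ -97.889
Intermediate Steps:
L = -10
k(c, M) = 5*M + 5*c (k(c, M) = 5*(c + M) = 5*(M + c) = 5*M + 5*c)
q = -¼ (q = (2 - 10)/((5*1 + 5*5) + 2) = -8/((5 + 25) + 2) = -8/(30 + 2) = -8/32 = -8*1/32 = -¼ ≈ -0.25000)
E(r, O) = 1/36 (E(r, O) = -⅑*(-¼) = 1/36)
-98 + E(-2, 1)*g(-1) = -98 + (4*(-1)²)/36 = -98 + (4*1)/36 = -98 + (1/36)*4 = -98 + ⅑ = -881/9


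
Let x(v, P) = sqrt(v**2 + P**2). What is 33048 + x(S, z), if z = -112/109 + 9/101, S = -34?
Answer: 33048 + sqrt(140211711197)/11009 ≈ 33082.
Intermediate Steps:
z = -10331/11009 (z = -112*1/109 + 9*(1/101) = -112/109 + 9/101 = -10331/11009 ≈ -0.93841)
x(v, P) = sqrt(P**2 + v**2)
33048 + x(S, z) = 33048 + sqrt((-10331/11009)**2 + (-34)**2) = 33048 + sqrt(106729561/121198081 + 1156) = 33048 + sqrt(140211711197/121198081) = 33048 + sqrt(140211711197)/11009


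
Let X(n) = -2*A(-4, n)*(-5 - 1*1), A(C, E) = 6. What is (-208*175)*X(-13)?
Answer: -2620800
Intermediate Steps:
X(n) = 72 (X(n) = -12*(-5 - 1*1) = -12*(-5 - 1) = -12*(-6) = -2*(-36) = 72)
(-208*175)*X(-13) = -208*175*72 = -36400*72 = -2620800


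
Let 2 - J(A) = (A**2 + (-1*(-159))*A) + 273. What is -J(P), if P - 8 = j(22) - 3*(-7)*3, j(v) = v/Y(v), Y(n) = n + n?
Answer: 67007/4 ≈ 16752.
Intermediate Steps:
Y(n) = 2*n
j(v) = 1/2 (j(v) = v/((2*v)) = v*(1/(2*v)) = 1/2)
P = 143/2 (P = 8 + (1/2 - 3*(-7)*3) = 8 + (1/2 + 21*3) = 8 + (1/2 + 63) = 8 + 127/2 = 143/2 ≈ 71.500)
J(A) = -271 - A**2 - 159*A (J(A) = 2 - ((A**2 + (-1*(-159))*A) + 273) = 2 - ((A**2 + 159*A) + 273) = 2 - (273 + A**2 + 159*A) = 2 + (-273 - A**2 - 159*A) = -271 - A**2 - 159*A)
-J(P) = -(-271 - (143/2)**2 - 159*143/2) = -(-271 - 1*20449/4 - 22737/2) = -(-271 - 20449/4 - 22737/2) = -1*(-67007/4) = 67007/4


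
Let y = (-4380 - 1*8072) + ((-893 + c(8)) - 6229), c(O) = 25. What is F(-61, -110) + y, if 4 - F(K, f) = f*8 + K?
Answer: -18604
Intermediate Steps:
F(K, f) = 4 - K - 8*f (F(K, f) = 4 - (f*8 + K) = 4 - (8*f + K) = 4 - (K + 8*f) = 4 + (-K - 8*f) = 4 - K - 8*f)
y = -19549 (y = (-4380 - 1*8072) + ((-893 + 25) - 6229) = (-4380 - 8072) + (-868 - 6229) = -12452 - 7097 = -19549)
F(-61, -110) + y = (4 - 1*(-61) - 8*(-110)) - 19549 = (4 + 61 + 880) - 19549 = 945 - 19549 = -18604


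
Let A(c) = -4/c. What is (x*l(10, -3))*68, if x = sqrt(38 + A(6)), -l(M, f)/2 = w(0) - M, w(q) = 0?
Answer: 5440*sqrt(21)/3 ≈ 8309.7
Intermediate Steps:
l(M, f) = 2*M (l(M, f) = -2*(0 - M) = -(-2)*M = 2*M)
x = 4*sqrt(21)/3 (x = sqrt(38 - 4/6) = sqrt(38 - 4*1/6) = sqrt(38 - 2/3) = sqrt(112/3) = 4*sqrt(21)/3 ≈ 6.1101)
(x*l(10, -3))*68 = ((4*sqrt(21)/3)*(2*10))*68 = ((4*sqrt(21)/3)*20)*68 = (80*sqrt(21)/3)*68 = 5440*sqrt(21)/3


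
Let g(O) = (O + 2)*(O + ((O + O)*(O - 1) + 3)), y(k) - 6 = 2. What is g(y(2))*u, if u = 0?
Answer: 0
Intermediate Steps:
y(k) = 8 (y(k) = 6 + 2 = 8)
g(O) = (2 + O)*(3 + O + 2*O*(-1 + O)) (g(O) = (2 + O)*(O + ((2*O)*(-1 + O) + 3)) = (2 + O)*(O + (2*O*(-1 + O) + 3)) = (2 + O)*(O + (3 + 2*O*(-1 + O))) = (2 + O)*(3 + O + 2*O*(-1 + O)))
g(y(2))*u = (6 + 8 + 2*8**3 + 3*8**2)*0 = (6 + 8 + 2*512 + 3*64)*0 = (6 + 8 + 1024 + 192)*0 = 1230*0 = 0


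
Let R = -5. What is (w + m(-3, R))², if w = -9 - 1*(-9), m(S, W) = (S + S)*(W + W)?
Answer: 3600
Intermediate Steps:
m(S, W) = 4*S*W (m(S, W) = (2*S)*(2*W) = 4*S*W)
w = 0 (w = -9 + 9 = 0)
(w + m(-3, R))² = (0 + 4*(-3)*(-5))² = (0 + 60)² = 60² = 3600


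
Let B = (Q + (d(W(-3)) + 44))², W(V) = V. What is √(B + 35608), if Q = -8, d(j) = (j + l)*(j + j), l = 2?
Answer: 2*√9343 ≈ 193.32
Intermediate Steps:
d(j) = 2*j*(2 + j) (d(j) = (j + 2)*(j + j) = (2 + j)*(2*j) = 2*j*(2 + j))
B = 1764 (B = (-8 + (2*(-3)*(2 - 3) + 44))² = (-8 + (2*(-3)*(-1) + 44))² = (-8 + (6 + 44))² = (-8 + 50)² = 42² = 1764)
√(B + 35608) = √(1764 + 35608) = √37372 = 2*√9343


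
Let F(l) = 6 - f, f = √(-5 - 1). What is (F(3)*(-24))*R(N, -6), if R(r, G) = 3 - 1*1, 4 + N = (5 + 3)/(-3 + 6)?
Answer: -288 + 48*I*√6 ≈ -288.0 + 117.58*I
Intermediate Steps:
N = -4/3 (N = -4 + (5 + 3)/(-3 + 6) = -4 + 8/3 = -4/3 ≈ -1.3333)
f = I*√6 (f = √(-6) = I*√6 ≈ 2.4495*I)
F(l) = 6 - I*√6
R(r, G) = 2 (R(r, G) = 3 - 1 = 2)
(F(3)*(-24))*R(N, -6) = ((6 - I*√6)*(-24))*2 = (-144 + 24*I*√6)*2 = -288 + 48*I*√6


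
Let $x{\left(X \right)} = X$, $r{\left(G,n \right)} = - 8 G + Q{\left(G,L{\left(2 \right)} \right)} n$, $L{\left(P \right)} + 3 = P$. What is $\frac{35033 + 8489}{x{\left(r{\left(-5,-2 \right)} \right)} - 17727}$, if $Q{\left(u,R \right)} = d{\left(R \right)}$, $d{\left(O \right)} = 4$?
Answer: $- \frac{43522}{17695} \approx -2.4596$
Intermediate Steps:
$L{\left(P \right)} = -3 + P$
$Q{\left(u,R \right)} = 4$
$r{\left(G,n \right)} = - 8 G + 4 n$
$\frac{35033 + 8489}{x{\left(r{\left(-5,-2 \right)} \right)} - 17727} = \frac{35033 + 8489}{\left(\left(-8\right) \left(-5\right) + 4 \left(-2\right)\right) - 17727} = \frac{43522}{\left(40 - 8\right) - 17727} = \frac{43522}{32 - 17727} = \frac{43522}{-17695} = 43522 \left(- \frac{1}{17695}\right) = - \frac{43522}{17695}$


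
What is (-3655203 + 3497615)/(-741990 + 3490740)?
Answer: -78794/1374375 ≈ -0.057331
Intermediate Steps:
(-3655203 + 3497615)/(-741990 + 3490740) = -157588/2748750 = -157588*1/2748750 = -78794/1374375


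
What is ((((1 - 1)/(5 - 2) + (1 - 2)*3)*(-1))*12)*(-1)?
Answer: -36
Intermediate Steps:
((((1 - 1)/(5 - 2) + (1 - 2)*3)*(-1))*12)*(-1) = (((0/3 - 1*3)*(-1))*12)*(-1) = (((0*(⅓) - 3)*(-1))*12)*(-1) = (((0 - 3)*(-1))*12)*(-1) = (-3*(-1)*12)*(-1) = (3*12)*(-1) = 36*(-1) = -36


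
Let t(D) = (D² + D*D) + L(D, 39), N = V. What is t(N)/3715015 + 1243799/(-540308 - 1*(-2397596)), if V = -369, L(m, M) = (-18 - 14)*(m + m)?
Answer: 5170374038129/6899852779320 ≈ 0.74935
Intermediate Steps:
L(m, M) = -64*m
N = -369
t(D) = -64*D + 2*D² (t(D) = (D² + D*D) - 64*D = (D² + D²) - 64*D = 2*D² - 64*D = -64*D + 2*D²)
t(N)/3715015 + 1243799/(-540308 - 1*(-2397596)) = (2*(-369)*(-32 - 369))/3715015 + 1243799/(-540308 - 1*(-2397596)) = (2*(-369)*(-401))*(1/3715015) + 1243799/(-540308 + 2397596) = 295938*(1/3715015) + 1243799/1857288 = 295938/3715015 + 1243799*(1/1857288) = 295938/3715015 + 1243799/1857288 = 5170374038129/6899852779320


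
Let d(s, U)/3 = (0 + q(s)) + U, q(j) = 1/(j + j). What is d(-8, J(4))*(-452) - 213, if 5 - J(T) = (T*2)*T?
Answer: 145935/4 ≈ 36484.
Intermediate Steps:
q(j) = 1/(2*j)
J(T) = 5 - 2*T² (J(T) = 5 - T*2*T = 5 - 2*T*T = 5 - 2*T²)
d(s, U) = 3*U + 3/(2*s) (d(s, U) = 3*((0 + 1/(2*s)) + U) = 3*(1/(2*s) + U) = 3*(U + 1/(2*s)) = 3*U + 3/(2*s))
d(-8, J(4))*(-452) - 213 = (3*(5 - 2*4²) + (3/2)/(-8))*(-452) - 213 = (3*(5 - 2*16) + (3/2)*(-⅛))*(-452) - 213 = (3*(5 - 32) - 3/16)*(-452) - 213 = (3*(-27) - 3/16)*(-452) - 213 = (-81 - 3/16)*(-452) - 213 = -1299/16*(-452) - 213 = 146787/4 - 213 = 145935/4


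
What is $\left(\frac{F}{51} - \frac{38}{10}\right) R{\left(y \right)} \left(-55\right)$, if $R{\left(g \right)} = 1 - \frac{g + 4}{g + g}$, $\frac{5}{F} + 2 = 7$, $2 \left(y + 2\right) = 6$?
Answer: $- \frac{5302}{17} \approx -311.88$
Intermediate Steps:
$y = 1$ ($y = -2 + \frac{1}{2} \cdot 6 = -2 + 3 = 1$)
$F = 1$ ($F = \frac{5}{-2 + 7} = \frac{5}{5} = 5 \cdot \frac{1}{5} = 1$)
$R{\left(g \right)} = 1 - \frac{4 + g}{2 g}$
$\left(\frac{F}{51} - \frac{38}{10}\right) R{\left(y \right)} \left(-55\right) = \left(1 \cdot \frac{1}{51} - \frac{38}{10}\right) \frac{-4 + 1}{2 \cdot 1} \left(-55\right) = \left(1 \cdot \frac{1}{51} - \frac{19}{5}\right) \frac{1}{2} \cdot 1 \left(-3\right) \left(-55\right) = \left(\frac{1}{51} - \frac{19}{5}\right) \left(- \frac{3}{2}\right) \left(-55\right) = \left(- \frac{964}{255}\right) \left(- \frac{3}{2}\right) \left(-55\right) = \frac{482}{85} \left(-55\right) = - \frac{5302}{17}$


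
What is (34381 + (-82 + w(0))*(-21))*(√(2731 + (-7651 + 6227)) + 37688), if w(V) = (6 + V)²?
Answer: 1332157736 + 35347*√1307 ≈ 1.3334e+9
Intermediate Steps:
(34381 + (-82 + w(0))*(-21))*(√(2731 + (-7651 + 6227)) + 37688) = (34381 + (-82 + (6 + 0)²)*(-21))*(√(2731 + (-7651 + 6227)) + 37688) = (34381 + (-82 + 6²)*(-21))*(√(2731 - 1424) + 37688) = (34381 + (-82 + 36)*(-21))*(√1307 + 37688) = (34381 - 46*(-21))*(37688 + √1307) = (34381 + 966)*(37688 + √1307) = 35347*(37688 + √1307) = 1332157736 + 35347*√1307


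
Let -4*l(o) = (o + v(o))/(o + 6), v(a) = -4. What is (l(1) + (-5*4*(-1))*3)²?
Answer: 2832489/784 ≈ 3612.9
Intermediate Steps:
l(o) = -(-4 + o)/(4*(6 + o)) (l(o) = -(o - 4)/(4*(o + 6)) = -(-4 + o)/(4*(6 + o)))
(l(1) + (-5*4*(-1))*3)² = ((4 - 1*1)/(4*(6 + 1)) + (-5*4*(-1))*3)² = ((¼)*(4 - 1)/7 - 20*(-1)*3)² = ((¼)*(⅐)*3 + 20*3)² = (3/28 + 60)² = (1683/28)² = 2832489/784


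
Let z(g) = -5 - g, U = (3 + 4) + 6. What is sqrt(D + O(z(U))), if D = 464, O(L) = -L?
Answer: sqrt(482) ≈ 21.954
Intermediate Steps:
U = 13 (U = 7 + 6 = 13)
sqrt(D + O(z(U))) = sqrt(464 - (-5 - 1*13)) = sqrt(464 - (-5 - 13)) = sqrt(464 - 1*(-18)) = sqrt(464 + 18) = sqrt(482)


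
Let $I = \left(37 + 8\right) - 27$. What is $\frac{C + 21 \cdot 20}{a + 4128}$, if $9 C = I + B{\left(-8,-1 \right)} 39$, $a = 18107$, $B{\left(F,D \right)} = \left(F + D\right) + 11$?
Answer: $\frac{1292}{66705} \approx 0.019369$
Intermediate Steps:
$B{\left(F,D \right)} = 11 + D + F$ ($B{\left(F,D \right)} = \left(D + F\right) + 11 = 11 + D + F$)
$I = 18$ ($I = 45 - 27 = 18$)
$C = \frac{32}{3}$ ($C = \frac{18 + \left(11 - 1 - 8\right) 39}{9} = \frac{18 + 2 \cdot 39}{9} = \frac{18 + 78}{9} = \frac{1}{9} \cdot 96 = \frac{32}{3} \approx 10.667$)
$\frac{C + 21 \cdot 20}{a + 4128} = \frac{\frac{32}{3} + 21 \cdot 20}{18107 + 4128} = \frac{\frac{32}{3} + 420}{22235} = \frac{1292}{3} \cdot \frac{1}{22235} = \frac{1292}{66705}$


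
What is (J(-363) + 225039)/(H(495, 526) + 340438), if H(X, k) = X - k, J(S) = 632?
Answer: 225671/340407 ≈ 0.66294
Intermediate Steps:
(J(-363) + 225039)/(H(495, 526) + 340438) = (632 + 225039)/((495 - 1*526) + 340438) = 225671/((495 - 526) + 340438) = 225671/(-31 + 340438) = 225671/340407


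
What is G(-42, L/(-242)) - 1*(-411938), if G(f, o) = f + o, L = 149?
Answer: 99678683/242 ≈ 4.1190e+5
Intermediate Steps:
G(-42, L/(-242)) - 1*(-411938) = (-42 + 149/(-242)) - 1*(-411938) = (-42 + 149*(-1/242)) + 411938 = (-42 - 149/242) + 411938 = -10313/242 + 411938 = 99678683/242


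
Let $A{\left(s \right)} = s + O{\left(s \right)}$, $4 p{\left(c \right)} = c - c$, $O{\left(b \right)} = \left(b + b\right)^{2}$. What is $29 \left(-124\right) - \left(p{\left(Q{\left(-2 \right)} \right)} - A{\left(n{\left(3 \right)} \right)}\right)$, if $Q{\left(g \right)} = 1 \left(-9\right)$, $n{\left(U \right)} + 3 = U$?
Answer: $-3596$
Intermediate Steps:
$n{\left(U \right)} = -3 + U$
$O{\left(b \right)} = 4 b^{2}$ ($O{\left(b \right)} = \left(2 b\right)^{2} = 4 b^{2}$)
$Q{\left(g \right)} = -9$
$p{\left(c \right)} = 0$ ($p{\left(c \right)} = \frac{c - c}{4} = \frac{1}{4} \cdot 0 = 0$)
$A{\left(s \right)} = s + 4 s^{2}$
$29 \left(-124\right) - \left(p{\left(Q{\left(-2 \right)} \right)} - A{\left(n{\left(3 \right)} \right)}\right) = 29 \left(-124\right) - \left(0 - \left(-3 + 3\right) \left(1 + 4 \left(-3 + 3\right)\right)\right) = -3596 - \left(0 - 0 \left(1 + 4 \cdot 0\right)\right) = -3596 - \left(0 - 0 \left(1 + 0\right)\right) = -3596 - \left(0 - 0 \cdot 1\right) = -3596 - \left(0 - 0\right) = -3596 - \left(0 + 0\right) = -3596 - 0 = -3596 + 0 = -3596$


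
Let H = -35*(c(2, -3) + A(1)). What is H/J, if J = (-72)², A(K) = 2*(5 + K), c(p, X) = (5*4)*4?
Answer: -805/1296 ≈ -0.62114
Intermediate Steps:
c(p, X) = 80 (c(p, X) = 20*4 = 80)
A(K) = 10 + 2*K
J = 5184
H = -3220 (H = -35*(80 + (10 + 2*1)) = -35*(80 + (10 + 2)) = -35*(80 + 12) = -35*92 = -3220)
H/J = -3220/5184 = -3220*1/5184 = -805/1296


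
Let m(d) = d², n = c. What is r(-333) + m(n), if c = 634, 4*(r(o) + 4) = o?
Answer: 1607475/4 ≈ 4.0187e+5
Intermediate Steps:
r(o) = -4 + o/4
n = 634
r(-333) + m(n) = (-4 + (¼)*(-333)) + 634² = (-4 - 333/4) + 401956 = -349/4 + 401956 = 1607475/4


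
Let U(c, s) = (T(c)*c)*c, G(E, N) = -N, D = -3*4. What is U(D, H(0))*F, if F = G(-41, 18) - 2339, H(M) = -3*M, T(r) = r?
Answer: 4072896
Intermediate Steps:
D = -12
U(c, s) = c³ (U(c, s) = (c*c)*c = c²*c = c³)
F = -2357 (F = -1*18 - 2339 = -18 - 2339 = -2357)
U(D, H(0))*F = (-12)³*(-2357) = -1728*(-2357) = 4072896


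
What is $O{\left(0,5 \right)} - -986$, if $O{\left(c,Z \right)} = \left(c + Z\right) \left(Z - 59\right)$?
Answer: $716$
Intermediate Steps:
$O{\left(c,Z \right)} = \left(-59 + Z\right) \left(Z + c\right)$ ($O{\left(c,Z \right)} = \left(Z + c\right) \left(-59 + Z\right) = \left(-59 + Z\right) \left(Z + c\right)$)
$O{\left(0,5 \right)} - -986 = \left(5^{2} - 295 - 0 + 5 \cdot 0\right) - -986 = \left(25 - 295 + 0 + 0\right) + 986 = -270 + 986 = 716$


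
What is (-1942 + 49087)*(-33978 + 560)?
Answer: -1575491610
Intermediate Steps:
(-1942 + 49087)*(-33978 + 560) = 47145*(-33418) = -1575491610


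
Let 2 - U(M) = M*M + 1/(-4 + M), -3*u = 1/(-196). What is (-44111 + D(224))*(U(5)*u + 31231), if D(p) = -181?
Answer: -67780800564/49 ≈ -1.3833e+9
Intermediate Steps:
u = 1/588 (u = -⅓/(-196) = -⅓*(-1/196) = 1/588 ≈ 0.0017007)
U(M) = 2 - M² - 1/(-4 + M) (U(M) = 2 - (M*M + 1/(-4 + M)) = 2 - (M² + 1/(-4 + M)) = 2 + (-M² - 1/(-4 + M)) = 2 - M² - 1/(-4 + M))
(-44111 + D(224))*(U(5)*u + 31231) = (-44111 - 181)*(((-9 - 1*5³ + 2*5 + 4*5²)/(-4 + 5))*(1/588) + 31231) = -44292*(((-9 - 1*125 + 10 + 4*25)/1)*(1/588) + 31231) = -44292*((1*(-9 - 125 + 10 + 100))*(1/588) + 31231) = -44292*((1*(-24))*(1/588) + 31231) = -44292*(-24*1/588 + 31231) = -44292*(-2/49 + 31231) = -44292*1530317/49 = -67780800564/49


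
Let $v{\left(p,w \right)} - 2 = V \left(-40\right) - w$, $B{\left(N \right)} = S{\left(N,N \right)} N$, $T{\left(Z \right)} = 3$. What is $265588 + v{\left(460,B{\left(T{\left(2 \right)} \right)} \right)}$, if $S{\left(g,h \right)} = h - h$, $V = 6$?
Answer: $265350$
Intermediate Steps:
$S{\left(g,h \right)} = 0$
$B{\left(N \right)} = 0$ ($B{\left(N \right)} = 0 N = 0$)
$v{\left(p,w \right)} = -238 - w$ ($v{\left(p,w \right)} = 2 - \left(240 + w\right) = -238 - w$)
$265588 + v{\left(460,B{\left(T{\left(2 \right)} \right)} \right)} = 265588 - 238 = 265350$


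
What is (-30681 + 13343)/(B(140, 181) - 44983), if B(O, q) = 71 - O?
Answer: 8669/22526 ≈ 0.38484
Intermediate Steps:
(-30681 + 13343)/(B(140, 181) - 44983) = (-30681 + 13343)/((71 - 1*140) - 44983) = -17338/((71 - 140) - 44983) = -17338/(-69 - 44983) = -17338/(-45052) = -17338*(-1/45052) = 8669/22526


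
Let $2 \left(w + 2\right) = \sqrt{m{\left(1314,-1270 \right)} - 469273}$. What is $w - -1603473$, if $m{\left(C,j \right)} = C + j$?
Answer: $1603471 + \frac{i \sqrt{469229}}{2} \approx 1.6035 \cdot 10^{6} + 342.5 i$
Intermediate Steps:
$w = -2 + \frac{i \sqrt{469229}}{2}$ ($w = -2 + \frac{\sqrt{\left(1314 - 1270\right) - 469273}}{2} = -2 + \frac{\sqrt{44 - 469273}}{2} = -2 + \frac{\sqrt{-469229}}{2} = -2 + \frac{i \sqrt{469229}}{2} \approx -2.0 + 342.5 i$)
$w - -1603473 = \left(-2 + \frac{i \sqrt{469229}}{2}\right) - -1603473 = \left(-2 + \frac{i \sqrt{469229}}{2}\right) + 1603473 = 1603471 + \frac{i \sqrt{469229}}{2}$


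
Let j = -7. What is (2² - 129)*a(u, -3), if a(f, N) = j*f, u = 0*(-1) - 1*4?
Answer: -3500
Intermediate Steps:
u = -4 (u = 0 - 4 = -4)
a(f, N) = -7*f
(2² - 129)*a(u, -3) = (2² - 129)*(-7*(-4)) = (4 - 129)*28 = -125*28 = -3500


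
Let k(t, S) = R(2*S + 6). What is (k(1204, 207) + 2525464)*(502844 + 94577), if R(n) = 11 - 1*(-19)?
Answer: 1508783150974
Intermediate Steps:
R(n) = 30 (R(n) = 11 + 19 = 30)
k(t, S) = 30
(k(1204, 207) + 2525464)*(502844 + 94577) = (30 + 2525464)*(502844 + 94577) = 2525494*597421 = 1508783150974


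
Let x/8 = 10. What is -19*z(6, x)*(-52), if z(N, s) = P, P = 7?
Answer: 6916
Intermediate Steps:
x = 80 (x = 8*10 = 80)
z(N, s) = 7
-19*z(6, x)*(-52) = -19*7*(-52) = -133*(-52) = 6916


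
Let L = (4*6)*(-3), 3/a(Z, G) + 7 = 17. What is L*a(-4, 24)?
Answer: -108/5 ≈ -21.600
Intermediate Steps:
a(Z, G) = 3/10 (a(Z, G) = 3/(-7 + 17) = 3/10)
L = -72 (L = 24*(-3) = -72)
L*a(-4, 24) = -72*3/10 = -108/5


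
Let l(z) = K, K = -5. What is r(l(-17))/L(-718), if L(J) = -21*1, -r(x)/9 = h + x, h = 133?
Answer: 384/7 ≈ 54.857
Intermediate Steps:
l(z) = -5
r(x) = -1197 - 9*x (r(x) = -9*(133 + x) = -1197 - 9*x)
L(J) = -21
r(l(-17))/L(-718) = (-1197 - 9*(-5))/(-21) = (-1197 + 45)*(-1/21) = -1152*(-1/21) = 384/7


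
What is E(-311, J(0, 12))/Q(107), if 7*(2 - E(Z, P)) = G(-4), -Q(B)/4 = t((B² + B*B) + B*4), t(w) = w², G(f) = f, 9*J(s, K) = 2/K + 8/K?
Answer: -9/7617431864 ≈ -1.1815e-9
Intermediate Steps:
J(s, K) = 10/(9*K) (J(s, K) = (2/K + 8/K)/9 = (10/K)/9 = 10/(9*K))
Q(B) = -4*(2*B² + 4*B)² (Q(B) = -4*((B² + B*B) + B*4)² = -4*((B² + B²) + 4*B)² = -4*(2*B² + 4*B)²)
E(Z, P) = 18/7 (E(Z, P) = 2 - ⅐*(-4) = 2 + 4/7 = 18/7)
E(-311, J(0, 12))/Q(107) = 18/(7*((-16*107²*(2 + 107)²))) = 18/(7*((-16*11449*109²))) = 18/(7*((-16*11449*11881))) = (18/7)/(-2176409104) = (18/7)*(-1/2176409104) = -9/7617431864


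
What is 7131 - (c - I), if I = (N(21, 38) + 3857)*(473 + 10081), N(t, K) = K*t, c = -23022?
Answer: 49159023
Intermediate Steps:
I = 49128870 (I = (38*21 + 3857)*(473 + 10081) = (798 + 3857)*10554 = 4655*10554 = 49128870)
7131 - (c - I) = 7131 - (-23022 - 1*49128870) = 7131 - (-23022 - 49128870) = 7131 - 1*(-49151892) = 7131 + 49151892 = 49159023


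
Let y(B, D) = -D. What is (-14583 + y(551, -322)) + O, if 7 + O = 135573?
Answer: 121305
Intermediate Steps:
O = 135566 (O = -7 + 135573 = 135566)
(-14583 + y(551, -322)) + O = (-14583 - 1*(-322)) + 135566 = (-14583 + 322) + 135566 = -14261 + 135566 = 121305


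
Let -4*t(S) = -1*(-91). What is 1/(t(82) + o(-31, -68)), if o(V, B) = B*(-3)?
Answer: 4/725 ≈ 0.0055172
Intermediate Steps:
t(S) = -91/4 (t(S) = -(-1)*(-91)/4 = -¼*91 = -91/4)
o(V, B) = -3*B
1/(t(82) + o(-31, -68)) = 1/(-91/4 - 3*(-68)) = 1/(-91/4 + 204) = 1/(725/4) = 4/725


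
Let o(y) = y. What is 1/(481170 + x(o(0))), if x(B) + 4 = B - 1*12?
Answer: 1/481154 ≈ 2.0783e-6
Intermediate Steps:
x(B) = -16 + B (x(B) = -4 + (B - 1*12) = -4 + (B - 12) = -4 + (-12 + B) = -16 + B)
1/(481170 + x(o(0))) = 1/(481170 + (-16 + 0)) = 1/(481170 - 16) = 1/481154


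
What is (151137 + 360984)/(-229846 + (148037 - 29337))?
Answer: -512121/111146 ≈ -4.6076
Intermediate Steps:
(151137 + 360984)/(-229846 + (148037 - 29337)) = 512121/(-229846 + 118700) = 512121/(-111146) = 512121*(-1/111146) = -512121/111146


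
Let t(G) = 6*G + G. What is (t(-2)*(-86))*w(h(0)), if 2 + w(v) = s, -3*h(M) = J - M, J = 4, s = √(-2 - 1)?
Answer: -2408 + 1204*I*√3 ≈ -2408.0 + 2085.4*I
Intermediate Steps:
s = I*√3 (s = √(-3) = I*√3 ≈ 1.732*I)
t(G) = 7*G
h(M) = -4/3 + M/3 (h(M) = -(4 - M)/3 = -4/3 + M/3)
w(v) = -2 + I*√3
(t(-2)*(-86))*w(h(0)) = ((7*(-2))*(-86))*(-2 + I*√3) = (-14*(-86))*(-2 + I*√3) = 1204*(-2 + I*√3) = -2408 + 1204*I*√3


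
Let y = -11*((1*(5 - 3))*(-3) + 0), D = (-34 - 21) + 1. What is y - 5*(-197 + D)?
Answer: 1321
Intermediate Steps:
D = -54 (D = -55 + 1 = -54)
y = 66 (y = -11*((1*2)*(-3) + 0) = -11*(2*(-3) + 0) = -11*(-6 + 0) = -11*(-6) = 66)
y - 5*(-197 + D) = 66 - 5*(-197 - 54) = 66 - 5*(-251) = 66 + 1255 = 1321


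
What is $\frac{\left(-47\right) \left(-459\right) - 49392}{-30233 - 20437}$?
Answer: $\frac{3091}{5630} \approx 0.54902$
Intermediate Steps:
$\frac{\left(-47\right) \left(-459\right) - 49392}{-30233 - 20437} = \frac{21573 - 49392}{-50670} = \left(-27819\right) \left(- \frac{1}{50670}\right) = \frac{3091}{5630}$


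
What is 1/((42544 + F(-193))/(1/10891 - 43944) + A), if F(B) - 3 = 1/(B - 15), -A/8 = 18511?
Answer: -99547573424/14741897436112837 ≈ -6.7527e-6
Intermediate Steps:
A = -148088 (A = -8*18511 = -148088)
F(B) = 3 + 1/(-15 + B) (F(B) = 3 + 1/(B - 15) = 3 + 1/(-15 + B))
1/((42544 + F(-193))/(1/10891 - 43944) + A) = 1/((42544 + (-44 + 3*(-193))/(-15 - 193))/(1/10891 - 43944) - 148088) = 1/((42544 + (-44 - 579)/(-208))/(1/10891 - 43944) - 148088) = 1/((42544 - 1/208*(-623))/(-478594103/10891) - 148088) = 1/((42544 + 623/208)*(-10891/478594103) - 148088) = 1/((8849775/208)*(-10891/478594103) - 148088) = 1/(-96382899525/99547573424 - 148088) = 1/(-14741897436112837/99547573424) = -99547573424/14741897436112837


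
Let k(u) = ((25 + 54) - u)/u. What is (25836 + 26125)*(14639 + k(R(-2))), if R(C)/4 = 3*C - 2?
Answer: 24335258857/32 ≈ 7.6048e+8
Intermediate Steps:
R(C) = -8 + 12*C (R(C) = 4*(3*C - 2) = 4*(-2 + 3*C) = -8 + 12*C)
k(u) = (79 - u)/u
(25836 + 26125)*(14639 + k(R(-2))) = (25836 + 26125)*(14639 + (79 - (-8 + 12*(-2)))/(-8 + 12*(-2))) = 51961*(14639 + (79 - (-8 - 24))/(-8 - 24)) = 51961*(14639 + (79 - 1*(-32))/(-32)) = 51961*(14639 - (79 + 32)/32) = 51961*(14639 - 1/32*111) = 51961*(14639 - 111/32) = 51961*(468337/32) = 24335258857/32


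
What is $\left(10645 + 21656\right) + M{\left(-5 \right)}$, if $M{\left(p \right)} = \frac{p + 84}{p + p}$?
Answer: $\frac{322931}{10} \approx 32293.0$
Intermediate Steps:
$M{\left(p \right)} = \frac{84 + p}{2 p}$
$\left(10645 + 21656\right) + M{\left(-5 \right)} = \left(10645 + 21656\right) + \frac{84 - 5}{2 \left(-5\right)} = 32301 + \frac{1}{2} \left(- \frac{1}{5}\right) 79 = 32301 - \frac{79}{10} = \frac{322931}{10}$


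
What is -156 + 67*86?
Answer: 5606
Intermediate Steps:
-156 + 67*86 = -156 + 5762 = 5606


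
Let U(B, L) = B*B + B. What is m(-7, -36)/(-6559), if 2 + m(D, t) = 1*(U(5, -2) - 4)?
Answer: -24/6559 ≈ -0.0036591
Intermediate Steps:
U(B, L) = B + B**2 (U(B, L) = B**2 + B = B + B**2)
m(D, t) = 24 (m(D, t) = -2 + 1*(5*(1 + 5) - 4) = -2 + 1*(5*6 - 4) = -2 + 1*(30 - 4) = -2 + 1*26 = -2 + 26 = 24)
m(-7, -36)/(-6559) = 24/(-6559) = 24*(-1/6559) = -24/6559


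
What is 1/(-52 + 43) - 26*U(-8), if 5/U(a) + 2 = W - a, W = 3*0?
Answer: -196/9 ≈ -21.778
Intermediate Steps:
W = 0
U(a) = 5/(-2 - a) (U(a) = 5/(-2 + (0 - a)) = 5/(-2 - a))
1/(-52 + 43) - 26*U(-8) = 1/(-52 + 43) - (-130)/(2 - 8) = 1/(-9) - (-130)/(-6) = -1/9 - (-130)*(-1)/6 = -1/9 - 26*5/6 = -1/9 - 65/3 = -196/9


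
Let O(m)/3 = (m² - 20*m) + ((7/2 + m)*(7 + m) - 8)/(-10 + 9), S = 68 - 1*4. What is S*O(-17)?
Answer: 96384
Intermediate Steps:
S = 64 (S = 68 - 4 = 64)
O(m) = 24 - 60*m + 3*m² - 3*(7 + m)*(7/2 + m) (O(m) = 3*((m² - 20*m) + ((7/2 + m)*(7 + m) - 8)/(-10 + 9)) = 3*((m² - 20*m) + ((7*(½) + m)*(7 + m) - 8)/(-1)) = 3*((m² - 20*m) + ((7/2 + m)*(7 + m) - 8)*(-1)) = 3*((m² - 20*m) + ((7 + m)*(7/2 + m) - 8)*(-1)) = 3*((m² - 20*m) + (-8 + (7 + m)*(7/2 + m))*(-1)) = 3*((m² - 20*m) + (8 - (7 + m)*(7/2 + m))) = 3*(8 + m² - 20*m - (7 + m)*(7/2 + m)) = 24 - 60*m + 3*m² - 3*(7 + m)*(7/2 + m))
S*O(-17) = 64*(-99/2 - 183/2*(-17)) = 64*(-99/2 + 3111/2) = 64*1506 = 96384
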